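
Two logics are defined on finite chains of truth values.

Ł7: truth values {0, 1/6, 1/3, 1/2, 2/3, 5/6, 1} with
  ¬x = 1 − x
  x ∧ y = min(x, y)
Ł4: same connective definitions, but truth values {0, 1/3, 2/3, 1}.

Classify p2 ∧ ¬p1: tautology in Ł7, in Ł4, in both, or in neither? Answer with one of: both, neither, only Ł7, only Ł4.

In Ł7: at p1 = 0, p2 = 0 the value is 0 — not a tautology.
In Ł4: at p1 = 0, p2 = 0 the value is 0 — not a tautology.

neither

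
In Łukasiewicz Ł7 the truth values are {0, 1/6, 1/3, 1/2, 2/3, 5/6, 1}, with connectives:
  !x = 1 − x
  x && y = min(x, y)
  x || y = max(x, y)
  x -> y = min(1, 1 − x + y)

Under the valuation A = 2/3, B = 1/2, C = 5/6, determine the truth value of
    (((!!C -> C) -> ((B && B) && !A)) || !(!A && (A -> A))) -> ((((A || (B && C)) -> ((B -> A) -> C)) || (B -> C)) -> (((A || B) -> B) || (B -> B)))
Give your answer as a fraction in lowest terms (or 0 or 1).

!C = !5/6 = 1/6
!!C = !1/6 = 5/6
!!C -> C = 5/6 -> 5/6 = 1
B && B = 1/2 && 1/2 = 1/2
!A = !2/3 = 1/3
(B && B) && !A = 1/2 && 1/3 = 1/3
(!!C -> C) -> ((B && B) && !A) = 1 -> 1/3 = 1/3
!A = !2/3 = 1/3
A -> A = 2/3 -> 2/3 = 1
!A && (A -> A) = 1/3 && 1 = 1/3
!(!A && (A -> A)) = !1/3 = 2/3
((!!C -> C) -> ((B && B) && !A)) || !(!A && (A -> A)) = 1/3 || 2/3 = 2/3
B && C = 1/2 && 5/6 = 1/2
A || (B && C) = 2/3 || 1/2 = 2/3
B -> A = 1/2 -> 2/3 = 1
(B -> A) -> C = 1 -> 5/6 = 5/6
(A || (B && C)) -> ((B -> A) -> C) = 2/3 -> 5/6 = 1
B -> C = 1/2 -> 5/6 = 1
((A || (B && C)) -> ((B -> A) -> C)) || (B -> C) = 1 || 1 = 1
A || B = 2/3 || 1/2 = 2/3
(A || B) -> B = 2/3 -> 1/2 = 5/6
B -> B = 1/2 -> 1/2 = 1
((A || B) -> B) || (B -> B) = 5/6 || 1 = 1
(((A || (B && C)) -> ((B -> A) -> C)) || (B -> C)) -> (((A || B) -> B) || (B -> B)) = 1 -> 1 = 1
(((!!C -> C) -> ((B && B) && !A)) || !(!A && (A -> A))) -> ((((A || (B && C)) -> ((B -> A) -> C)) || (B -> C)) -> (((A || B) -> B) || (B -> B))) = 2/3 -> 1 = 1

1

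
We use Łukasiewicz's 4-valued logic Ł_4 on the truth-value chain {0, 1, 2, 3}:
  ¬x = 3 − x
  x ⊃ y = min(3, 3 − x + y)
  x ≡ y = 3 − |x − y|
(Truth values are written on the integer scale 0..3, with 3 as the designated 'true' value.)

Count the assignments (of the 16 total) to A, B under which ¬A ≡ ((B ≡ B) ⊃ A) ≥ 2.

8

A = 0, B = 0 ↦ 0  <
A = 0, B = 1 ↦ 0  <
A = 0, B = 2 ↦ 0  <
A = 0, B = 3 ↦ 0  <
A = 1, B = 0 ↦ 2  ≥
A = 1, B = 1 ↦ 2  ≥
A = 1, B = 2 ↦ 2  ≥
A = 1, B = 3 ↦ 2  ≥
A = 2, B = 0 ↦ 2  ≥
A = 2, B = 1 ↦ 2  ≥
A = 2, B = 2 ↦ 2  ≥
A = 2, B = 3 ↦ 2  ≥
A = 3, B = 0 ↦ 0  <
A = 3, B = 1 ↦ 0  <
A = 3, B = 2 ↦ 0  <
A = 3, B = 3 ↦ 0  <
So 8 of the 16 assignments meet the threshold.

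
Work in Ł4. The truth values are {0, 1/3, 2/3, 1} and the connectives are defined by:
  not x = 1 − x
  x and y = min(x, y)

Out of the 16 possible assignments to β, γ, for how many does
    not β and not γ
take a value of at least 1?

1

β = 0, γ = 0 ↦ 1  ≥
β = 0, γ = 1/3 ↦ 2/3  <
β = 0, γ = 2/3 ↦ 1/3  <
β = 0, γ = 1 ↦ 0  <
β = 1/3, γ = 0 ↦ 2/3  <
β = 1/3, γ = 1/3 ↦ 2/3  <
β = 1/3, γ = 2/3 ↦ 1/3  <
β = 1/3, γ = 1 ↦ 0  <
β = 2/3, γ = 0 ↦ 1/3  <
β = 2/3, γ = 1/3 ↦ 1/3  <
β = 2/3, γ = 2/3 ↦ 1/3  <
β = 2/3, γ = 1 ↦ 0  <
β = 1, γ = 0 ↦ 0  <
β = 1, γ = 1/3 ↦ 0  <
β = 1, γ = 2/3 ↦ 0  <
β = 1, γ = 1 ↦ 0  <
So 1 of the 16 assignments meets the threshold.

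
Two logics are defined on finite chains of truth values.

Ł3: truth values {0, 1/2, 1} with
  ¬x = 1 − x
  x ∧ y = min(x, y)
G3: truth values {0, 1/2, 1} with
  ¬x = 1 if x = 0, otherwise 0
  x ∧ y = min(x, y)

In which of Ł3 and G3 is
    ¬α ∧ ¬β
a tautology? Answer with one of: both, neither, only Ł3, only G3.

In Ł3: at α = 0, β = 1/2 the value is 1/2 — not a tautology.
In G3: at α = 0, β = 1/2 the value is 0 — not a tautology.

neither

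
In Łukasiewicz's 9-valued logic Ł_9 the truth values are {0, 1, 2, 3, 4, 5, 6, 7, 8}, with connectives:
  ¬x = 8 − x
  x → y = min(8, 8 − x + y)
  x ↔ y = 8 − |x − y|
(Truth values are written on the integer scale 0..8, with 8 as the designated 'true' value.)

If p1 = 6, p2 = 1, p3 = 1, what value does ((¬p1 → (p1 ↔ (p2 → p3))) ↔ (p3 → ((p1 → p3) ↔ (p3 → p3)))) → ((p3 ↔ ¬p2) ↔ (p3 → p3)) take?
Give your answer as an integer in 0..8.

¬p1 = ¬6 = 2
p2 → p3 = 1 → 1 = 8
p1 ↔ (p2 → p3) = 6 ↔ 8 = 6
¬p1 → (p1 ↔ (p2 → p3)) = 2 → 6 = 8
p1 → p3 = 6 → 1 = 3
p3 → p3 = 1 → 1 = 8
(p1 → p3) ↔ (p3 → p3) = 3 ↔ 8 = 3
p3 → ((p1 → p3) ↔ (p3 → p3)) = 1 → 3 = 8
(¬p1 → (p1 ↔ (p2 → p3))) ↔ (p3 → ((p1 → p3) ↔ (p3 → p3))) = 8 ↔ 8 = 8
¬p2 = ¬1 = 7
p3 ↔ ¬p2 = 1 ↔ 7 = 2
p3 → p3 = 1 → 1 = 8
(p3 ↔ ¬p2) ↔ (p3 → p3) = 2 ↔ 8 = 2
((¬p1 → (p1 ↔ (p2 → p3))) ↔ (p3 → ((p1 → p3) ↔ (p3 → p3)))) → ((p3 ↔ ¬p2) ↔ (p3 → p3)) = 8 → 2 = 2

2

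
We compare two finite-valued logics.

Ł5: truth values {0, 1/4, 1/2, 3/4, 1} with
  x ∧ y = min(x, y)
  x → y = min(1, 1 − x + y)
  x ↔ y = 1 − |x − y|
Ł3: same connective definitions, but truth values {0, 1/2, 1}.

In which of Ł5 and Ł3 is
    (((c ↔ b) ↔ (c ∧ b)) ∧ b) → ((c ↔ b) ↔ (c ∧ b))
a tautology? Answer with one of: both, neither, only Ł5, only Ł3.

In Ł5: every assignment gives 1 — tautology.
In Ł3: every assignment gives 1 — tautology.

both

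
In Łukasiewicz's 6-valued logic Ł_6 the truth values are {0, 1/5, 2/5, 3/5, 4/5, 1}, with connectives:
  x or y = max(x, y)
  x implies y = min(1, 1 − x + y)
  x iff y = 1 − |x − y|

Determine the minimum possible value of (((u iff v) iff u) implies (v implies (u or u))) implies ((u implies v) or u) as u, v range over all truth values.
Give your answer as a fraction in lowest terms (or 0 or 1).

3/5

Take u = 2/5, v = 0:
u iff v = 2/5 iff 0 = 3/5
(u iff v) iff u = 3/5 iff 2/5 = 4/5
u or u = 2/5 or 2/5 = 2/5
v implies (u or u) = 0 implies 2/5 = 1
((u iff v) iff u) implies (v implies (u or u)) = 4/5 implies 1 = 1
u implies v = 2/5 implies 0 = 3/5
(u implies v) or u = 3/5 or 2/5 = 3/5
(((u iff v) iff u) implies (v implies (u or u))) implies ((u implies v) or u) = 1 implies 3/5 = 3/5
No assignment yields a value below 3/5, so this is the minimum.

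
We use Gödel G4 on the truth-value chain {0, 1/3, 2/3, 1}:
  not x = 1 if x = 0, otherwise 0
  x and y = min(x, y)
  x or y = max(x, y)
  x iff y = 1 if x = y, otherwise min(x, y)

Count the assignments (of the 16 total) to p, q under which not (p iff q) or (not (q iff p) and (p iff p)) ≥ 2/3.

p = 0, q = 0 ↦ 0  <
p = 0, q = 1/3 ↦ 1  ≥
p = 0, q = 2/3 ↦ 1  ≥
p = 0, q = 1 ↦ 1  ≥
p = 1/3, q = 0 ↦ 1  ≥
p = 1/3, q = 1/3 ↦ 0  <
p = 1/3, q = 2/3 ↦ 0  <
p = 1/3, q = 1 ↦ 0  <
p = 2/3, q = 0 ↦ 1  ≥
p = 2/3, q = 1/3 ↦ 0  <
p = 2/3, q = 2/3 ↦ 0  <
p = 2/3, q = 1 ↦ 0  <
p = 1, q = 0 ↦ 1  ≥
p = 1, q = 1/3 ↦ 0  <
p = 1, q = 2/3 ↦ 0  <
p = 1, q = 1 ↦ 0  <
So 6 of the 16 assignments meet the threshold.

6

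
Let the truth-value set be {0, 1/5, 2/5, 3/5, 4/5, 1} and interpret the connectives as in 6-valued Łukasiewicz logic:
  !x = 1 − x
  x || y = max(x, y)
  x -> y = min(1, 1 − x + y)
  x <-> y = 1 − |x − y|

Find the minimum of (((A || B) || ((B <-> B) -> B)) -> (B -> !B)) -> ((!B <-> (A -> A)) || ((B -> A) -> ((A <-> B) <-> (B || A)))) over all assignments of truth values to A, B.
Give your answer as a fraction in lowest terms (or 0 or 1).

3/5

Take A = 2/5, B = 2/5:
A || B = 2/5 || 2/5 = 2/5
B <-> B = 2/5 <-> 2/5 = 1
(B <-> B) -> B = 1 -> 2/5 = 2/5
(A || B) || ((B <-> B) -> B) = 2/5 || 2/5 = 2/5
!B = !2/5 = 3/5
B -> !B = 2/5 -> 3/5 = 1
((A || B) || ((B <-> B) -> B)) -> (B -> !B) = 2/5 -> 1 = 1
!B = !2/5 = 3/5
A -> A = 2/5 -> 2/5 = 1
!B <-> (A -> A) = 3/5 <-> 1 = 3/5
B -> A = 2/5 -> 2/5 = 1
A <-> B = 2/5 <-> 2/5 = 1
B || A = 2/5 || 2/5 = 2/5
(A <-> B) <-> (B || A) = 1 <-> 2/5 = 2/5
(B -> A) -> ((A <-> B) <-> (B || A)) = 1 -> 2/5 = 2/5
(!B <-> (A -> A)) || ((B -> A) -> ((A <-> B) <-> (B || A))) = 3/5 || 2/5 = 3/5
(((A || B) || ((B <-> B) -> B)) -> (B -> !B)) -> ((!B <-> (A -> A)) || ((B -> A) -> ((A <-> B) <-> (B || A)))) = 1 -> 3/5 = 3/5
No assignment yields a value below 3/5, so this is the minimum.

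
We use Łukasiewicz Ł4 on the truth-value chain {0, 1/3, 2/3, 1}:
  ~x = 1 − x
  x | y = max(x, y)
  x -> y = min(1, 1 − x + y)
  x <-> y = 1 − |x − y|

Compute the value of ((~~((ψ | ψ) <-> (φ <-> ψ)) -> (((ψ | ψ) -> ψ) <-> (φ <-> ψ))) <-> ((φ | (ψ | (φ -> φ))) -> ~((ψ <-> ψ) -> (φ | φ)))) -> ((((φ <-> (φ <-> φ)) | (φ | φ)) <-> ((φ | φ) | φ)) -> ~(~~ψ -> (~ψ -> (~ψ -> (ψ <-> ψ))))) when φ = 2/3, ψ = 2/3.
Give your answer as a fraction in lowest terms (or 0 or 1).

ψ | ψ = 2/3 | 2/3 = 2/3
φ <-> ψ = 2/3 <-> 2/3 = 1
(ψ | ψ) <-> (φ <-> ψ) = 2/3 <-> 1 = 2/3
~((ψ | ψ) <-> (φ <-> ψ)) = ~2/3 = 1/3
~~((ψ | ψ) <-> (φ <-> ψ)) = ~1/3 = 2/3
ψ | ψ = 2/3 | 2/3 = 2/3
(ψ | ψ) -> ψ = 2/3 -> 2/3 = 1
φ <-> ψ = 2/3 <-> 2/3 = 1
((ψ | ψ) -> ψ) <-> (φ <-> ψ) = 1 <-> 1 = 1
~~((ψ | ψ) <-> (φ <-> ψ)) -> (((ψ | ψ) -> ψ) <-> (φ <-> ψ)) = 2/3 -> 1 = 1
φ -> φ = 2/3 -> 2/3 = 1
ψ | (φ -> φ) = 2/3 | 1 = 1
φ | (ψ | (φ -> φ)) = 2/3 | 1 = 1
ψ <-> ψ = 2/3 <-> 2/3 = 1
φ | φ = 2/3 | 2/3 = 2/3
(ψ <-> ψ) -> (φ | φ) = 1 -> 2/3 = 2/3
~((ψ <-> ψ) -> (φ | φ)) = ~2/3 = 1/3
(φ | (ψ | (φ -> φ))) -> ~((ψ <-> ψ) -> (φ | φ)) = 1 -> 1/3 = 1/3
(~~((ψ | ψ) <-> (φ <-> ψ)) -> (((ψ | ψ) -> ψ) <-> (φ <-> ψ))) <-> ((φ | (ψ | (φ -> φ))) -> ~((ψ <-> ψ) -> (φ | φ))) = 1 <-> 1/3 = 1/3
φ <-> φ = 2/3 <-> 2/3 = 1
φ <-> (φ <-> φ) = 2/3 <-> 1 = 2/3
φ | φ = 2/3 | 2/3 = 2/3
(φ <-> (φ <-> φ)) | (φ | φ) = 2/3 | 2/3 = 2/3
φ | φ = 2/3 | 2/3 = 2/3
(φ | φ) | φ = 2/3 | 2/3 = 2/3
((φ <-> (φ <-> φ)) | (φ | φ)) <-> ((φ | φ) | φ) = 2/3 <-> 2/3 = 1
~ψ = ~2/3 = 1/3
~~ψ = ~1/3 = 2/3
~ψ = ~2/3 = 1/3
~ψ = ~2/3 = 1/3
ψ <-> ψ = 2/3 <-> 2/3 = 1
~ψ -> (ψ <-> ψ) = 1/3 -> 1 = 1
~ψ -> (~ψ -> (ψ <-> ψ)) = 1/3 -> 1 = 1
~~ψ -> (~ψ -> (~ψ -> (ψ <-> ψ))) = 2/3 -> 1 = 1
~(~~ψ -> (~ψ -> (~ψ -> (ψ <-> ψ)))) = ~1 = 0
(((φ <-> (φ <-> φ)) | (φ | φ)) <-> ((φ | φ) | φ)) -> ~(~~ψ -> (~ψ -> (~ψ -> (ψ <-> ψ)))) = 1 -> 0 = 0
((~~((ψ | ψ) <-> (φ <-> ψ)) -> (((ψ | ψ) -> ψ) <-> (φ <-> ψ))) <-> ((φ | (ψ | (φ -> φ))) -> ~((ψ <-> ψ) -> (φ | φ)))) -> ((((φ <-> (φ <-> φ)) | (φ | φ)) <-> ((φ | φ) | φ)) -> ~(~~ψ -> (~ψ -> (~ψ -> (ψ <-> ψ))))) = 1/3 -> 0 = 2/3

2/3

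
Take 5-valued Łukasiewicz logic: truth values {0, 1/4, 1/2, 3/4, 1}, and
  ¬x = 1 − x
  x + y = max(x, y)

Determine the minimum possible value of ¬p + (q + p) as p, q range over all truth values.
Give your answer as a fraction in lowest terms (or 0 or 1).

Take p = 1/2, q = 0:
¬p = ¬1/2 = 1/2
q + p = 0 + 1/2 = 1/2
¬p + (q + p) = 1/2 + 1/2 = 1/2
No assignment yields a value below 1/2, so this is the minimum.

1/2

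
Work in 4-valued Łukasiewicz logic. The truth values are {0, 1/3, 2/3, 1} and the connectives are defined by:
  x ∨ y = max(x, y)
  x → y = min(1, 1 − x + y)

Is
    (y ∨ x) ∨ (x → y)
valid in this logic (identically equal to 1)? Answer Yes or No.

No

Counterexample: take x = 1/3, y = 0.
y ∨ x = 0 ∨ 1/3 = 1/3
x → y = 1/3 → 0 = 2/3
(y ∨ x) ∨ (x → y) = 1/3 ∨ 2/3 = 2/3
This gives 2/3 ≠ 1.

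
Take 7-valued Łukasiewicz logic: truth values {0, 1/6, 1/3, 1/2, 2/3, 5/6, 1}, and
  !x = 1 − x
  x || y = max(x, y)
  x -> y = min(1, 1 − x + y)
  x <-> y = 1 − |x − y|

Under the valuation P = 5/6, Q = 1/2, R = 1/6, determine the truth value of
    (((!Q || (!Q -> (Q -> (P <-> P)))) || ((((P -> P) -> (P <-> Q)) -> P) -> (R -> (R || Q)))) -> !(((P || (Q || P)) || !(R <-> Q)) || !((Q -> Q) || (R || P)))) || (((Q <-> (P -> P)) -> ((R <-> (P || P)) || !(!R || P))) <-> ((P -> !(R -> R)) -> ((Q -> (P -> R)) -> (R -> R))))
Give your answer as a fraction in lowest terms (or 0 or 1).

5/6

!Q = !1/2 = 1/2
!Q = !1/2 = 1/2
P <-> P = 5/6 <-> 5/6 = 1
Q -> (P <-> P) = 1/2 -> 1 = 1
!Q -> (Q -> (P <-> P)) = 1/2 -> 1 = 1
!Q || (!Q -> (Q -> (P <-> P))) = 1/2 || 1 = 1
P -> P = 5/6 -> 5/6 = 1
P <-> Q = 5/6 <-> 1/2 = 2/3
(P -> P) -> (P <-> Q) = 1 -> 2/3 = 2/3
((P -> P) -> (P <-> Q)) -> P = 2/3 -> 5/6 = 1
R || Q = 1/6 || 1/2 = 1/2
R -> (R || Q) = 1/6 -> 1/2 = 1
(((P -> P) -> (P <-> Q)) -> P) -> (R -> (R || Q)) = 1 -> 1 = 1
(!Q || (!Q -> (Q -> (P <-> P)))) || ((((P -> P) -> (P <-> Q)) -> P) -> (R -> (R || Q))) = 1 || 1 = 1
Q || P = 1/2 || 5/6 = 5/6
P || (Q || P) = 5/6 || 5/6 = 5/6
R <-> Q = 1/6 <-> 1/2 = 2/3
!(R <-> Q) = !2/3 = 1/3
(P || (Q || P)) || !(R <-> Q) = 5/6 || 1/3 = 5/6
Q -> Q = 1/2 -> 1/2 = 1
R || P = 1/6 || 5/6 = 5/6
(Q -> Q) || (R || P) = 1 || 5/6 = 1
!((Q -> Q) || (R || P)) = !1 = 0
((P || (Q || P)) || !(R <-> Q)) || !((Q -> Q) || (R || P)) = 5/6 || 0 = 5/6
!(((P || (Q || P)) || !(R <-> Q)) || !((Q -> Q) || (R || P))) = !5/6 = 1/6
((!Q || (!Q -> (Q -> (P <-> P)))) || ((((P -> P) -> (P <-> Q)) -> P) -> (R -> (R || Q)))) -> !(((P || (Q || P)) || !(R <-> Q)) || !((Q -> Q) || (R || P))) = 1 -> 1/6 = 1/6
P -> P = 5/6 -> 5/6 = 1
Q <-> (P -> P) = 1/2 <-> 1 = 1/2
P || P = 5/6 || 5/6 = 5/6
R <-> (P || P) = 1/6 <-> 5/6 = 1/3
!R = !1/6 = 5/6
!R || P = 5/6 || 5/6 = 5/6
!(!R || P) = !5/6 = 1/6
(R <-> (P || P)) || !(!R || P) = 1/3 || 1/6 = 1/3
(Q <-> (P -> P)) -> ((R <-> (P || P)) || !(!R || P)) = 1/2 -> 1/3 = 5/6
R -> R = 1/6 -> 1/6 = 1
!(R -> R) = !1 = 0
P -> !(R -> R) = 5/6 -> 0 = 1/6
P -> R = 5/6 -> 1/6 = 1/3
Q -> (P -> R) = 1/2 -> 1/3 = 5/6
R -> R = 1/6 -> 1/6 = 1
(Q -> (P -> R)) -> (R -> R) = 5/6 -> 1 = 1
(P -> !(R -> R)) -> ((Q -> (P -> R)) -> (R -> R)) = 1/6 -> 1 = 1
((Q <-> (P -> P)) -> ((R <-> (P || P)) || !(!R || P))) <-> ((P -> !(R -> R)) -> ((Q -> (P -> R)) -> (R -> R))) = 5/6 <-> 1 = 5/6
(((!Q || (!Q -> (Q -> (P <-> P)))) || ((((P -> P) -> (P <-> Q)) -> P) -> (R -> (R || Q)))) -> !(((P || (Q || P)) || !(R <-> Q)) || !((Q -> Q) || (R || P)))) || (((Q <-> (P -> P)) -> ((R <-> (P || P)) || !(!R || P))) <-> ((P -> !(R -> R)) -> ((Q -> (P -> R)) -> (R -> R)))) = 1/6 || 5/6 = 5/6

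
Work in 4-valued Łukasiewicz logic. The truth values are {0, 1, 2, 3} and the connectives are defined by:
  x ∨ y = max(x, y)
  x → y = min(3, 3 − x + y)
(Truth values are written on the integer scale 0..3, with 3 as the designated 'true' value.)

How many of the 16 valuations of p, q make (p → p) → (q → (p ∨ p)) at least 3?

10

p = 0, q = 0 ↦ 3  ≥
p = 0, q = 1 ↦ 2  <
p = 0, q = 2 ↦ 1  <
p = 0, q = 3 ↦ 0  <
p = 1, q = 0 ↦ 3  ≥
p = 1, q = 1 ↦ 3  ≥
p = 1, q = 2 ↦ 2  <
p = 1, q = 3 ↦ 1  <
p = 2, q = 0 ↦ 3  ≥
p = 2, q = 1 ↦ 3  ≥
p = 2, q = 2 ↦ 3  ≥
p = 2, q = 3 ↦ 2  <
p = 3, q = 0 ↦ 3  ≥
p = 3, q = 1 ↦ 3  ≥
p = 3, q = 2 ↦ 3  ≥
p = 3, q = 3 ↦ 3  ≥
So 10 of the 16 assignments meet the threshold.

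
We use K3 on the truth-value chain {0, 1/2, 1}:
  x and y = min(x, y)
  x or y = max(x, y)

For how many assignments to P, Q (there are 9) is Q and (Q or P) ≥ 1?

3

P = 0, Q = 0 ↦ 0  <
P = 0, Q = 1/2 ↦ 1/2  <
P = 0, Q = 1 ↦ 1  ≥
P = 1/2, Q = 0 ↦ 0  <
P = 1/2, Q = 1/2 ↦ 1/2  <
P = 1/2, Q = 1 ↦ 1  ≥
P = 1, Q = 0 ↦ 0  <
P = 1, Q = 1/2 ↦ 1/2  <
P = 1, Q = 1 ↦ 1  ≥
So 3 of the 9 assignments meet the threshold.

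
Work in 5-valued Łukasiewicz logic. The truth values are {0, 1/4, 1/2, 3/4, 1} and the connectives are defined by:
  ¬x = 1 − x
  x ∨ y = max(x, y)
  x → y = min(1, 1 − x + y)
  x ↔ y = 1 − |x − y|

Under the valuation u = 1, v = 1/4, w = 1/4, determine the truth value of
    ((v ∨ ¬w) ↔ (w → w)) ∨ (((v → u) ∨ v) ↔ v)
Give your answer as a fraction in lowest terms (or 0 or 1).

3/4

¬w = ¬1/4 = 3/4
v ∨ ¬w = 1/4 ∨ 3/4 = 3/4
w → w = 1/4 → 1/4 = 1
(v ∨ ¬w) ↔ (w → w) = 3/4 ↔ 1 = 3/4
v → u = 1/4 → 1 = 1
(v → u) ∨ v = 1 ∨ 1/4 = 1
((v → u) ∨ v) ↔ v = 1 ↔ 1/4 = 1/4
((v ∨ ¬w) ↔ (w → w)) ∨ (((v → u) ∨ v) ↔ v) = 3/4 ∨ 1/4 = 3/4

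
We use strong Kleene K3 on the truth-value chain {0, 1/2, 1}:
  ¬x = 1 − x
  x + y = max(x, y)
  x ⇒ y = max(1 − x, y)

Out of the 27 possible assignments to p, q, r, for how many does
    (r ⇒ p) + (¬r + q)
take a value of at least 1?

19

value 1: 19 assignments (counts)
value 1/2: 7 assignments
value 0: 1 assignment
So 19 of the 27 assignments meet the threshold.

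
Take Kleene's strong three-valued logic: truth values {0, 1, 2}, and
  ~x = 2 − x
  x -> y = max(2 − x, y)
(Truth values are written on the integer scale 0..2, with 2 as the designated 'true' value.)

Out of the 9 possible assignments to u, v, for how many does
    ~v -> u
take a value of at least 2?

5

u = 0, v = 0 ↦ 0  <
u = 0, v = 1 ↦ 1  <
u = 0, v = 2 ↦ 2  ≥
u = 1, v = 0 ↦ 1  <
u = 1, v = 1 ↦ 1  <
u = 1, v = 2 ↦ 2  ≥
u = 2, v = 0 ↦ 2  ≥
u = 2, v = 1 ↦ 2  ≥
u = 2, v = 2 ↦ 2  ≥
So 5 of the 9 assignments meet the threshold.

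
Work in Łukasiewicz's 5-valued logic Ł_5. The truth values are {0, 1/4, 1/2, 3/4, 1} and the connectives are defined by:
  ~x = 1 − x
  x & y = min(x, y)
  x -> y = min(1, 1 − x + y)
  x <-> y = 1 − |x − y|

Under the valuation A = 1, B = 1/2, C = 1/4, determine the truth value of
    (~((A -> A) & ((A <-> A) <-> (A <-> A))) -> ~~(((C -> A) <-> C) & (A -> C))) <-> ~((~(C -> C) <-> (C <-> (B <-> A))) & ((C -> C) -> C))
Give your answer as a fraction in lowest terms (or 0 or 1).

3/4

A -> A = 1 -> 1 = 1
A <-> A = 1 <-> 1 = 1
A <-> A = 1 <-> 1 = 1
(A <-> A) <-> (A <-> A) = 1 <-> 1 = 1
(A -> A) & ((A <-> A) <-> (A <-> A)) = 1 & 1 = 1
~((A -> A) & ((A <-> A) <-> (A <-> A))) = ~1 = 0
C -> A = 1/4 -> 1 = 1
(C -> A) <-> C = 1 <-> 1/4 = 1/4
A -> C = 1 -> 1/4 = 1/4
((C -> A) <-> C) & (A -> C) = 1/4 & 1/4 = 1/4
~(((C -> A) <-> C) & (A -> C)) = ~1/4 = 3/4
~~(((C -> A) <-> C) & (A -> C)) = ~3/4 = 1/4
~((A -> A) & ((A <-> A) <-> (A <-> A))) -> ~~(((C -> A) <-> C) & (A -> C)) = 0 -> 1/4 = 1
C -> C = 1/4 -> 1/4 = 1
~(C -> C) = ~1 = 0
B <-> A = 1/2 <-> 1 = 1/2
C <-> (B <-> A) = 1/4 <-> 1/2 = 3/4
~(C -> C) <-> (C <-> (B <-> A)) = 0 <-> 3/4 = 1/4
C -> C = 1/4 -> 1/4 = 1
(C -> C) -> C = 1 -> 1/4 = 1/4
(~(C -> C) <-> (C <-> (B <-> A))) & ((C -> C) -> C) = 1/4 & 1/4 = 1/4
~((~(C -> C) <-> (C <-> (B <-> A))) & ((C -> C) -> C)) = ~1/4 = 3/4
(~((A -> A) & ((A <-> A) <-> (A <-> A))) -> ~~(((C -> A) <-> C) & (A -> C))) <-> ~((~(C -> C) <-> (C <-> (B <-> A))) & ((C -> C) -> C)) = 1 <-> 3/4 = 3/4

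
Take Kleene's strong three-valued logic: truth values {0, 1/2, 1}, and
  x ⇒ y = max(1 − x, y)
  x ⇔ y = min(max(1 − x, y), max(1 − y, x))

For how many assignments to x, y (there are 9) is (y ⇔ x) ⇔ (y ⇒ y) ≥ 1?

2

x = 0, y = 0 ↦ 1  ≥
x = 0, y = 1/2 ↦ 1/2  <
x = 0, y = 1 ↦ 0  <
x = 1/2, y = 0 ↦ 1/2  <
x = 1/2, y = 1/2 ↦ 1/2  <
x = 1/2, y = 1 ↦ 1/2  <
x = 1, y = 0 ↦ 0  <
x = 1, y = 1/2 ↦ 1/2  <
x = 1, y = 1 ↦ 1  ≥
So 2 of the 9 assignments meet the threshold.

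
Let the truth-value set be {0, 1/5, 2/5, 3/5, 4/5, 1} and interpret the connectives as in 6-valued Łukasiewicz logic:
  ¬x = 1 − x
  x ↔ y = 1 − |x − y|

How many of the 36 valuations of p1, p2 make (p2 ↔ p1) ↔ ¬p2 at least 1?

value 1: 8 assignments (counts)
value 4/5: 10 assignments
value 3/5: 7 assignments
value 2/5: 6 assignments
value 1/5: 3 assignments
value 0: 2 assignments
So 8 of the 36 assignments meet the threshold.

8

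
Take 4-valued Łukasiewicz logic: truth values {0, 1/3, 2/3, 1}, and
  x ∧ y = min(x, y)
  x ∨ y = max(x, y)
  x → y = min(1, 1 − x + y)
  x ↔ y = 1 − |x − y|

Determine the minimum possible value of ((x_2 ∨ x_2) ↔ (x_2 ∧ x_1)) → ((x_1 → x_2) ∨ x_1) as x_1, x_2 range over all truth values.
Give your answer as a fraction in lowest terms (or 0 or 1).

2/3

Take x_1 = 1/3, x_2 = 0:
x_2 ∨ x_2 = 0 ∨ 0 = 0
x_2 ∧ x_1 = 0 ∧ 1/3 = 0
(x_2 ∨ x_2) ↔ (x_2 ∧ x_1) = 0 ↔ 0 = 1
x_1 → x_2 = 1/3 → 0 = 2/3
(x_1 → x_2) ∨ x_1 = 2/3 ∨ 1/3 = 2/3
((x_2 ∨ x_2) ↔ (x_2 ∧ x_1)) → ((x_1 → x_2) ∨ x_1) = 1 → 2/3 = 2/3
No assignment yields a value below 2/3, so this is the minimum.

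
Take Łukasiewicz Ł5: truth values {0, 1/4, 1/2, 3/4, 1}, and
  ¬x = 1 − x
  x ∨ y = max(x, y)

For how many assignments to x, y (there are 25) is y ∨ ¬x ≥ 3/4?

16

value 1: 9 assignments (counts)
value 3/4: 7 assignments (counts)
value 1/2: 5 assignments
value 1/4: 3 assignments
value 0: 1 assignment
So 16 of the 25 assignments meet the threshold.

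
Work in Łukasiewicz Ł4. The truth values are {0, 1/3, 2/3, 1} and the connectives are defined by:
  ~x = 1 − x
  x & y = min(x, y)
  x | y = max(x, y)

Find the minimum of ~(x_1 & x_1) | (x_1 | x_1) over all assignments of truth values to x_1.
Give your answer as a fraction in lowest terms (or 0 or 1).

Take x_1 = 1/3:
x_1 & x_1 = 1/3 & 1/3 = 1/3
~(x_1 & x_1) = ~1/3 = 2/3
x_1 | x_1 = 1/3 | 1/3 = 1/3
~(x_1 & x_1) | (x_1 | x_1) = 2/3 | 1/3 = 2/3
No assignment yields a value below 2/3, so this is the minimum.

2/3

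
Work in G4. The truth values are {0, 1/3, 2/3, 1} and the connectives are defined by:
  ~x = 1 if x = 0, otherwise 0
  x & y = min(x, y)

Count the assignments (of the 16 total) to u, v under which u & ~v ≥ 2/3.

u = 0, v = 0 ↦ 0  <
u = 0, v = 1/3 ↦ 0  <
u = 0, v = 2/3 ↦ 0  <
u = 0, v = 1 ↦ 0  <
u = 1/3, v = 0 ↦ 1/3  <
u = 1/3, v = 1/3 ↦ 0  <
u = 1/3, v = 2/3 ↦ 0  <
u = 1/3, v = 1 ↦ 0  <
u = 2/3, v = 0 ↦ 2/3  ≥
u = 2/3, v = 1/3 ↦ 0  <
u = 2/3, v = 2/3 ↦ 0  <
u = 2/3, v = 1 ↦ 0  <
u = 1, v = 0 ↦ 1  ≥
u = 1, v = 1/3 ↦ 0  <
u = 1, v = 2/3 ↦ 0  <
u = 1, v = 1 ↦ 0  <
So 2 of the 16 assignments meet the threshold.

2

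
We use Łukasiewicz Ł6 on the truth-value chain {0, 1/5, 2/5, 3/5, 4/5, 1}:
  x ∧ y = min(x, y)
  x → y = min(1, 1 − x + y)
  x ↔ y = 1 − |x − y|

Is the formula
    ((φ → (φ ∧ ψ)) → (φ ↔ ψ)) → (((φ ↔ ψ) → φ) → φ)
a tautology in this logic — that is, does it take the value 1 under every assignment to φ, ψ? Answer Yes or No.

Counterexample: take φ = 1/5, ψ = 0.
φ ∧ ψ = 1/5 ∧ 0 = 0
φ → (φ ∧ ψ) = 1/5 → 0 = 4/5
φ ↔ ψ = 1/5 ↔ 0 = 4/5
(φ → (φ ∧ ψ)) → (φ ↔ ψ) = 4/5 → 4/5 = 1
φ ↔ ψ = 1/5 ↔ 0 = 4/5
(φ ↔ ψ) → φ = 4/5 → 1/5 = 2/5
((φ ↔ ψ) → φ) → φ = 2/5 → 1/5 = 4/5
((φ → (φ ∧ ψ)) → (φ ↔ ψ)) → (((φ ↔ ψ) → φ) → φ) = 1 → 4/5 = 4/5
This gives 4/5 ≠ 1.

No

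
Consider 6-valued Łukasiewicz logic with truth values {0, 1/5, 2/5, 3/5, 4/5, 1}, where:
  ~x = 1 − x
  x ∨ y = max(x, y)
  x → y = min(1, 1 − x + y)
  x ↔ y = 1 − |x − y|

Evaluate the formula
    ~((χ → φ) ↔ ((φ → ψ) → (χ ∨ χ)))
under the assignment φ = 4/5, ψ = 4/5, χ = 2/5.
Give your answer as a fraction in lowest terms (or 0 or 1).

χ → φ = 2/5 → 4/5 = 1
φ → ψ = 4/5 → 4/5 = 1
χ ∨ χ = 2/5 ∨ 2/5 = 2/5
(φ → ψ) → (χ ∨ χ) = 1 → 2/5 = 2/5
(χ → φ) ↔ ((φ → ψ) → (χ ∨ χ)) = 1 ↔ 2/5 = 2/5
~((χ → φ) ↔ ((φ → ψ) → (χ ∨ χ))) = ~2/5 = 3/5

3/5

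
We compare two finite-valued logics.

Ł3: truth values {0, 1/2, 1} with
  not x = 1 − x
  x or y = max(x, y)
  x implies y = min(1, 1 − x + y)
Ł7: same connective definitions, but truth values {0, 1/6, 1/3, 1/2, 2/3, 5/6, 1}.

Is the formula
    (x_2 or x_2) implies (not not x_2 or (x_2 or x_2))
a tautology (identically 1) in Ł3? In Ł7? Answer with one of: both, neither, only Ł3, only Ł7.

In Ł3: every assignment gives 1 — tautology.
In Ł7: every assignment gives 1 — tautology.

both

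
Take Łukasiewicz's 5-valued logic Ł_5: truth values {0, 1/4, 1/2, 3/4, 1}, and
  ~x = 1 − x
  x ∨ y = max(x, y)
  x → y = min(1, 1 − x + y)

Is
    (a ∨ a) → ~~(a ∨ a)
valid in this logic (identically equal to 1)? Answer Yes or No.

a = 0 ↦ 1
a = 1/4 ↦ 1
a = 1/2 ↦ 1
a = 3/4 ↦ 1
a = 1 ↦ 1
Every assignment gives a value ≥ 1.

Yes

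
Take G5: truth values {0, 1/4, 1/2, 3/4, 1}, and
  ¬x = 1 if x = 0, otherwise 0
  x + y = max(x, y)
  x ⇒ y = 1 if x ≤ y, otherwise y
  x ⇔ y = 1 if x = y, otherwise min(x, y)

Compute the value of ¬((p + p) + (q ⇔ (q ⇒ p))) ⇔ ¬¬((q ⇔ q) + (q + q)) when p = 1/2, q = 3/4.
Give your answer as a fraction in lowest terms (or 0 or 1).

0

p + p = 1/2 + 1/2 = 1/2
q ⇒ p = 3/4 ⇒ 1/2 = 1/2
q ⇔ (q ⇒ p) = 3/4 ⇔ 1/2 = 1/2
(p + p) + (q ⇔ (q ⇒ p)) = 1/2 + 1/2 = 1/2
¬((p + p) + (q ⇔ (q ⇒ p))) = ¬1/2 = 0
q ⇔ q = 3/4 ⇔ 3/4 = 1
q + q = 3/4 + 3/4 = 3/4
(q ⇔ q) + (q + q) = 1 + 3/4 = 1
¬((q ⇔ q) + (q + q)) = ¬1 = 0
¬¬((q ⇔ q) + (q + q)) = ¬0 = 1
¬((p + p) + (q ⇔ (q ⇒ p))) ⇔ ¬¬((q ⇔ q) + (q + q)) = 0 ⇔ 1 = 0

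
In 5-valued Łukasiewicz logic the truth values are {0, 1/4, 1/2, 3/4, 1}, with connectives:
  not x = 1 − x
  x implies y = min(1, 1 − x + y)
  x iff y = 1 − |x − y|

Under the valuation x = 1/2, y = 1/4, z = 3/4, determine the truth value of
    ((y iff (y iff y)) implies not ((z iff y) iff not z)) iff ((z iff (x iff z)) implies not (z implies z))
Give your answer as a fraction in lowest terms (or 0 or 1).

y iff y = 1/4 iff 1/4 = 1
y iff (y iff y) = 1/4 iff 1 = 1/4
z iff y = 3/4 iff 1/4 = 1/2
not z = not 3/4 = 1/4
(z iff y) iff not z = 1/2 iff 1/4 = 3/4
not ((z iff y) iff not z) = not 3/4 = 1/4
(y iff (y iff y)) implies not ((z iff y) iff not z) = 1/4 implies 1/4 = 1
x iff z = 1/2 iff 3/4 = 3/4
z iff (x iff z) = 3/4 iff 3/4 = 1
z implies z = 3/4 implies 3/4 = 1
not (z implies z) = not 1 = 0
(z iff (x iff z)) implies not (z implies z) = 1 implies 0 = 0
((y iff (y iff y)) implies not ((z iff y) iff not z)) iff ((z iff (x iff z)) implies not (z implies z)) = 1 iff 0 = 0

0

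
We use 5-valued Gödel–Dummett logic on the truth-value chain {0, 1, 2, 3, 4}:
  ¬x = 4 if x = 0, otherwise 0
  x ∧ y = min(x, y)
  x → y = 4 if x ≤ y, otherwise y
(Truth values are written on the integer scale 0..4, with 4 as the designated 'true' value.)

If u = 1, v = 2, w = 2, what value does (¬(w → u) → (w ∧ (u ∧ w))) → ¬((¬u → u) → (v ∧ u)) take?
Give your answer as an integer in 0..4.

w → u = 2 → 1 = 1
¬(w → u) = ¬1 = 0
u ∧ w = 1 ∧ 2 = 1
w ∧ (u ∧ w) = 2 ∧ 1 = 1
¬(w → u) → (w ∧ (u ∧ w)) = 0 → 1 = 4
¬u = ¬1 = 0
¬u → u = 0 → 1 = 4
v ∧ u = 2 ∧ 1 = 1
(¬u → u) → (v ∧ u) = 4 → 1 = 1
¬((¬u → u) → (v ∧ u)) = ¬1 = 0
(¬(w → u) → (w ∧ (u ∧ w))) → ¬((¬u → u) → (v ∧ u)) = 4 → 0 = 0

0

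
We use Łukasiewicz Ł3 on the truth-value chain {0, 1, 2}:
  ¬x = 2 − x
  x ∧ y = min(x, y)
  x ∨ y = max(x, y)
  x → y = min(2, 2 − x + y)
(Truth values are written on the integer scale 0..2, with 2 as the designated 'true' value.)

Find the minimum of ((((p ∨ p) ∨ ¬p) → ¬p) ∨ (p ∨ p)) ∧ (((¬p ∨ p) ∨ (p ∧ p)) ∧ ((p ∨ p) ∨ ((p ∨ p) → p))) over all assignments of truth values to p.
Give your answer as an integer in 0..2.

Take p = 1:
p ∨ p = 1 ∨ 1 = 1
¬p = ¬1 = 1
(p ∨ p) ∨ ¬p = 1 ∨ 1 = 1
¬p = ¬1 = 1
((p ∨ p) ∨ ¬p) → ¬p = 1 → 1 = 2
p ∨ p = 1 ∨ 1 = 1
(((p ∨ p) ∨ ¬p) → ¬p) ∨ (p ∨ p) = 2 ∨ 1 = 2
¬p = ¬1 = 1
¬p ∨ p = 1 ∨ 1 = 1
p ∧ p = 1 ∧ 1 = 1
(¬p ∨ p) ∨ (p ∧ p) = 1 ∨ 1 = 1
p ∨ p = 1 ∨ 1 = 1
p ∨ p = 1 ∨ 1 = 1
(p ∨ p) → p = 1 → 1 = 2
(p ∨ p) ∨ ((p ∨ p) → p) = 1 ∨ 2 = 2
((¬p ∨ p) ∨ (p ∧ p)) ∧ ((p ∨ p) ∨ ((p ∨ p) → p)) = 1 ∧ 2 = 1
((((p ∨ p) ∨ ¬p) → ¬p) ∨ (p ∨ p)) ∧ (((¬p ∨ p) ∨ (p ∧ p)) ∧ ((p ∨ p) ∨ ((p ∨ p) → p))) = 2 ∧ 1 = 1
No assignment yields a value below 1, so this is the minimum.

1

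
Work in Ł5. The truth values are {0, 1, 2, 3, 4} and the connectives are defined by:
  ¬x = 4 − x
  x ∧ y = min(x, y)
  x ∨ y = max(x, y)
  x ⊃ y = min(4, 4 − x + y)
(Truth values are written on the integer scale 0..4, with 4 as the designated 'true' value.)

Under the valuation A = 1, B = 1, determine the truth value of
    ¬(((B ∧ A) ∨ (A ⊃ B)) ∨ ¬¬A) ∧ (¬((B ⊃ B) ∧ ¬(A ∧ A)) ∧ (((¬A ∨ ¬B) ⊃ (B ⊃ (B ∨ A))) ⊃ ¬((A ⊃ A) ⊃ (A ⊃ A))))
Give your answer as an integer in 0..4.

0

B ∧ A = 1 ∧ 1 = 1
A ⊃ B = 1 ⊃ 1 = 4
(B ∧ A) ∨ (A ⊃ B) = 1 ∨ 4 = 4
¬A = ¬1 = 3
¬¬A = ¬3 = 1
((B ∧ A) ∨ (A ⊃ B)) ∨ ¬¬A = 4 ∨ 1 = 4
¬(((B ∧ A) ∨ (A ⊃ B)) ∨ ¬¬A) = ¬4 = 0
B ⊃ B = 1 ⊃ 1 = 4
A ∧ A = 1 ∧ 1 = 1
¬(A ∧ A) = ¬1 = 3
(B ⊃ B) ∧ ¬(A ∧ A) = 4 ∧ 3 = 3
¬((B ⊃ B) ∧ ¬(A ∧ A)) = ¬3 = 1
¬A = ¬1 = 3
¬B = ¬1 = 3
¬A ∨ ¬B = 3 ∨ 3 = 3
B ∨ A = 1 ∨ 1 = 1
B ⊃ (B ∨ A) = 1 ⊃ 1 = 4
(¬A ∨ ¬B) ⊃ (B ⊃ (B ∨ A)) = 3 ⊃ 4 = 4
A ⊃ A = 1 ⊃ 1 = 4
A ⊃ A = 1 ⊃ 1 = 4
(A ⊃ A) ⊃ (A ⊃ A) = 4 ⊃ 4 = 4
¬((A ⊃ A) ⊃ (A ⊃ A)) = ¬4 = 0
((¬A ∨ ¬B) ⊃ (B ⊃ (B ∨ A))) ⊃ ¬((A ⊃ A) ⊃ (A ⊃ A)) = 4 ⊃ 0 = 0
¬((B ⊃ B) ∧ ¬(A ∧ A)) ∧ (((¬A ∨ ¬B) ⊃ (B ⊃ (B ∨ A))) ⊃ ¬((A ⊃ A) ⊃ (A ⊃ A))) = 1 ∧ 0 = 0
¬(((B ∧ A) ∨ (A ⊃ B)) ∨ ¬¬A) ∧ (¬((B ⊃ B) ∧ ¬(A ∧ A)) ∧ (((¬A ∨ ¬B) ⊃ (B ⊃ (B ∨ A))) ⊃ ¬((A ⊃ A) ⊃ (A ⊃ A)))) = 0 ∧ 0 = 0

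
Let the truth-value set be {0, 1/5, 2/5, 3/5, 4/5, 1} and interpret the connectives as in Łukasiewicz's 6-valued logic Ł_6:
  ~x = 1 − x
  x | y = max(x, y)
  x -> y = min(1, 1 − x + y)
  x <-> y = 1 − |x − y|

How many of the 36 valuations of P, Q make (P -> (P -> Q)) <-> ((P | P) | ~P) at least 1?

8

value 1: 8 assignments (counts)
value 4/5: 12 assignments
value 3/5: 13 assignments
value 2/5: 1 assignment
value 1/5: 1 assignment
value 0: 1 assignment
So 8 of the 36 assignments meet the threshold.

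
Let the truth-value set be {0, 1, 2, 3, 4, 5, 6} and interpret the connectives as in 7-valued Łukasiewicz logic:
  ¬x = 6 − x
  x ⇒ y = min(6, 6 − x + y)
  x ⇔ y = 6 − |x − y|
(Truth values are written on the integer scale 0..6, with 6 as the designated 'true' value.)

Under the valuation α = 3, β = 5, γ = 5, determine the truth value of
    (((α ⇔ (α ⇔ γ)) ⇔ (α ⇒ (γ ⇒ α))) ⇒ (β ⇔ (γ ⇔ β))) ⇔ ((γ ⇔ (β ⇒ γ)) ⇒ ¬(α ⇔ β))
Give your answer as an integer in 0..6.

α ⇔ γ = 3 ⇔ 5 = 4
α ⇔ (α ⇔ γ) = 3 ⇔ 4 = 5
γ ⇒ α = 5 ⇒ 3 = 4
α ⇒ (γ ⇒ α) = 3 ⇒ 4 = 6
(α ⇔ (α ⇔ γ)) ⇔ (α ⇒ (γ ⇒ α)) = 5 ⇔ 6 = 5
γ ⇔ β = 5 ⇔ 5 = 6
β ⇔ (γ ⇔ β) = 5 ⇔ 6 = 5
((α ⇔ (α ⇔ γ)) ⇔ (α ⇒ (γ ⇒ α))) ⇒ (β ⇔ (γ ⇔ β)) = 5 ⇒ 5 = 6
β ⇒ γ = 5 ⇒ 5 = 6
γ ⇔ (β ⇒ γ) = 5 ⇔ 6 = 5
α ⇔ β = 3 ⇔ 5 = 4
¬(α ⇔ β) = ¬4 = 2
(γ ⇔ (β ⇒ γ)) ⇒ ¬(α ⇔ β) = 5 ⇒ 2 = 3
(((α ⇔ (α ⇔ γ)) ⇔ (α ⇒ (γ ⇒ α))) ⇒ (β ⇔ (γ ⇔ β))) ⇔ ((γ ⇔ (β ⇒ γ)) ⇒ ¬(α ⇔ β)) = 6 ⇔ 3 = 3

3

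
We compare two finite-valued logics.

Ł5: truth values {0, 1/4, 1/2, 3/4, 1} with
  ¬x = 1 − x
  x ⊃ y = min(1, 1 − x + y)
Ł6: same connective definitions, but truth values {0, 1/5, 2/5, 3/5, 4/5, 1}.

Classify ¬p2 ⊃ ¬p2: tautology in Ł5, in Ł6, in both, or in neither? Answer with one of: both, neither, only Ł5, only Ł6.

In Ł5: every assignment gives 1 — tautology.
In Ł6: every assignment gives 1 — tautology.

both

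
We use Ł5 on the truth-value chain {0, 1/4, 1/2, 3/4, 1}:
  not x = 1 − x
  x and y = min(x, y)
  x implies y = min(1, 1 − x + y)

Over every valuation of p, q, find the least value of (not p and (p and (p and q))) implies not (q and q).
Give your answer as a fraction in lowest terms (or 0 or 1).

Take p = 1/2, q = 1:
not p = not 1/2 = 1/2
p and q = 1/2 and 1 = 1/2
p and (p and q) = 1/2 and 1/2 = 1/2
not p and (p and (p and q)) = 1/2 and 1/2 = 1/2
q and q = 1 and 1 = 1
not (q and q) = not 1 = 0
(not p and (p and (p and q))) implies not (q and q) = 1/2 implies 0 = 1/2
No assignment yields a value below 1/2, so this is the minimum.

1/2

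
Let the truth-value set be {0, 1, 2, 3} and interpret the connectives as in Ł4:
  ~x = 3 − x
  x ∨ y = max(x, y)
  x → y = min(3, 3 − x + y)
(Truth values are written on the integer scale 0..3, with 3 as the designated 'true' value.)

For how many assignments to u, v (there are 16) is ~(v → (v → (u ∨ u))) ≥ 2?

2

u = 0, v = 0 ↦ 0  <
u = 0, v = 1 ↦ 0  <
u = 0, v = 2 ↦ 1  <
u = 0, v = 3 ↦ 3  ≥
u = 1, v = 0 ↦ 0  <
u = 1, v = 1 ↦ 0  <
u = 1, v = 2 ↦ 0  <
u = 1, v = 3 ↦ 2  ≥
u = 2, v = 0 ↦ 0  <
u = 2, v = 1 ↦ 0  <
u = 2, v = 2 ↦ 0  <
u = 2, v = 3 ↦ 1  <
u = 3, v = 0 ↦ 0  <
u = 3, v = 1 ↦ 0  <
u = 3, v = 2 ↦ 0  <
u = 3, v = 3 ↦ 0  <
So 2 of the 16 assignments meet the threshold.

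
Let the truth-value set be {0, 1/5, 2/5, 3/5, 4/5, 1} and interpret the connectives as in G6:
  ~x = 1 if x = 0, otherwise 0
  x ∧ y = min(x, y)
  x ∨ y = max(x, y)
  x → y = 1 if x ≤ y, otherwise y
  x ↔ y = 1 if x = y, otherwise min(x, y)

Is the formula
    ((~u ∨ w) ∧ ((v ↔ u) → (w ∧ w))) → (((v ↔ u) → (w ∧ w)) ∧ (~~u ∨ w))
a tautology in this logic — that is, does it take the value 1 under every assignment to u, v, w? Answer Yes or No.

Counterexample: take u = 0, v = 1/5, w = 0.
~u = ~0 = 1
~u ∨ w = 1 ∨ 0 = 1
v ↔ u = 1/5 ↔ 0 = 0
w ∧ w = 0 ∧ 0 = 0
(v ↔ u) → (w ∧ w) = 0 → 0 = 1
(~u ∨ w) ∧ ((v ↔ u) → (w ∧ w)) = 1 ∧ 1 = 1
v ↔ u = 1/5 ↔ 0 = 0
w ∧ w = 0 ∧ 0 = 0
(v ↔ u) → (w ∧ w) = 0 → 0 = 1
~u = ~0 = 1
~~u = ~1 = 0
~~u ∨ w = 0 ∨ 0 = 0
((v ↔ u) → (w ∧ w)) ∧ (~~u ∨ w) = 1 ∧ 0 = 0
((~u ∨ w) ∧ ((v ↔ u) → (w ∧ w))) → (((v ↔ u) → (w ∧ w)) ∧ (~~u ∨ w)) = 1 → 0 = 0
This gives 0 ≠ 1.

No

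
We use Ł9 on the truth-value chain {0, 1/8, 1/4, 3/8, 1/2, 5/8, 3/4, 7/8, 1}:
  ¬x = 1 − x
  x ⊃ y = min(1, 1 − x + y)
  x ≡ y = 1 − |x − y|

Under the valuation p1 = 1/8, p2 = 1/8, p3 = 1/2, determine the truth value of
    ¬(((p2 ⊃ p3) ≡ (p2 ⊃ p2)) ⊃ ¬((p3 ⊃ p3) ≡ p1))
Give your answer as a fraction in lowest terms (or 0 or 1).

1/8

p2 ⊃ p3 = 1/8 ⊃ 1/2 = 1
p2 ⊃ p2 = 1/8 ⊃ 1/8 = 1
(p2 ⊃ p3) ≡ (p2 ⊃ p2) = 1 ≡ 1 = 1
p3 ⊃ p3 = 1/2 ⊃ 1/2 = 1
(p3 ⊃ p3) ≡ p1 = 1 ≡ 1/8 = 1/8
¬((p3 ⊃ p3) ≡ p1) = ¬1/8 = 7/8
((p2 ⊃ p3) ≡ (p2 ⊃ p2)) ⊃ ¬((p3 ⊃ p3) ≡ p1) = 1 ⊃ 7/8 = 7/8
¬(((p2 ⊃ p3) ≡ (p2 ⊃ p2)) ⊃ ¬((p3 ⊃ p3) ≡ p1)) = ¬7/8 = 1/8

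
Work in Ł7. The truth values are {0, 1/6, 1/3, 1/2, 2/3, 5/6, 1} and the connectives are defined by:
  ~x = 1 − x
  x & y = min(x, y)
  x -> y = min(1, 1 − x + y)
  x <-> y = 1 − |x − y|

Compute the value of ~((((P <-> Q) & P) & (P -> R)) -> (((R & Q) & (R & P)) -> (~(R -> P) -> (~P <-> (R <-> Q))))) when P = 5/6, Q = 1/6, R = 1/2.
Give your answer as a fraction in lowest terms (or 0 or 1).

0

P <-> Q = 5/6 <-> 1/6 = 1/3
(P <-> Q) & P = 1/3 & 5/6 = 1/3
P -> R = 5/6 -> 1/2 = 2/3
((P <-> Q) & P) & (P -> R) = 1/3 & 2/3 = 1/3
R & Q = 1/2 & 1/6 = 1/6
R & P = 1/2 & 5/6 = 1/2
(R & Q) & (R & P) = 1/6 & 1/2 = 1/6
R -> P = 1/2 -> 5/6 = 1
~(R -> P) = ~1 = 0
~P = ~5/6 = 1/6
R <-> Q = 1/2 <-> 1/6 = 2/3
~P <-> (R <-> Q) = 1/6 <-> 2/3 = 1/2
~(R -> P) -> (~P <-> (R <-> Q)) = 0 -> 1/2 = 1
((R & Q) & (R & P)) -> (~(R -> P) -> (~P <-> (R <-> Q))) = 1/6 -> 1 = 1
(((P <-> Q) & P) & (P -> R)) -> (((R & Q) & (R & P)) -> (~(R -> P) -> (~P <-> (R <-> Q)))) = 1/3 -> 1 = 1
~((((P <-> Q) & P) & (P -> R)) -> (((R & Q) & (R & P)) -> (~(R -> P) -> (~P <-> (R <-> Q))))) = ~1 = 0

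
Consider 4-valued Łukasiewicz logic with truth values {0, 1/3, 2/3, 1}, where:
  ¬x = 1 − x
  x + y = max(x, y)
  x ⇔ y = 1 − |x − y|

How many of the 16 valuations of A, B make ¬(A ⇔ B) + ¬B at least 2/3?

A = 0, B = 0 ↦ 1  ≥
A = 0, B = 1/3 ↦ 2/3  ≥
A = 0, B = 2/3 ↦ 2/3  ≥
A = 0, B = 1 ↦ 1  ≥
A = 1/3, B = 0 ↦ 1  ≥
A = 1/3, B = 1/3 ↦ 2/3  ≥
A = 1/3, B = 2/3 ↦ 1/3  <
A = 1/3, B = 1 ↦ 2/3  ≥
A = 2/3, B = 0 ↦ 1  ≥
A = 2/3, B = 1/3 ↦ 2/3  ≥
A = 2/3, B = 2/3 ↦ 1/3  <
A = 2/3, B = 1 ↦ 1/3  <
A = 1, B = 0 ↦ 1  ≥
A = 1, B = 1/3 ↦ 2/3  ≥
A = 1, B = 2/3 ↦ 1/3  <
A = 1, B = 1 ↦ 0  <
So 11 of the 16 assignments meet the threshold.

11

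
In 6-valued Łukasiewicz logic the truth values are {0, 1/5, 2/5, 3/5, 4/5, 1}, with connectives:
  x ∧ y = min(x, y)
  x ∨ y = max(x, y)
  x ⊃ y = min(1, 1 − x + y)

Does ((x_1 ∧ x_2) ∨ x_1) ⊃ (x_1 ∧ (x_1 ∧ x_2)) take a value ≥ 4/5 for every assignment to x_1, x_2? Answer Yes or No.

Counterexample: take x_1 = 2/5, x_2 = 0.
x_1 ∧ x_2 = 2/5 ∧ 0 = 0
(x_1 ∧ x_2) ∨ x_1 = 0 ∨ 2/5 = 2/5
x_1 ∧ x_2 = 2/5 ∧ 0 = 0
x_1 ∧ (x_1 ∧ x_2) = 2/5 ∧ 0 = 0
((x_1 ∧ x_2) ∨ x_1) ⊃ (x_1 ∧ (x_1 ∧ x_2)) = 2/5 ⊃ 0 = 3/5
This gives 3/5, which is below 4/5.

No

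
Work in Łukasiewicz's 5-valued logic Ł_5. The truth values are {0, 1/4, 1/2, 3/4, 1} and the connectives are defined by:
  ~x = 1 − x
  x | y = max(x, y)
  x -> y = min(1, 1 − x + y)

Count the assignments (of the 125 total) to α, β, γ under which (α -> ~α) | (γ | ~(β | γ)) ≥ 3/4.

103

value 1: 87 assignments (counts)
value 3/4: 16 assignments (counts)
value 1/2: 18 assignments
value 1/4: 3 assignments
value 0: 1 assignment
So 103 of the 125 assignments meet the threshold.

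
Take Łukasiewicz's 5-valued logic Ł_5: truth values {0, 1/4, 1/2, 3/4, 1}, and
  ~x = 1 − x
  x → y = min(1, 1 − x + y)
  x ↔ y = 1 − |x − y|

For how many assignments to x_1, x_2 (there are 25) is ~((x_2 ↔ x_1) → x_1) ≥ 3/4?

3

value 1: 1 assignment (counts)
value 3/4: 2 assignments (counts)
value 1/2: 4 assignments
value 1/4: 5 assignments
value 0: 13 assignments
So 3 of the 25 assignments meet the threshold.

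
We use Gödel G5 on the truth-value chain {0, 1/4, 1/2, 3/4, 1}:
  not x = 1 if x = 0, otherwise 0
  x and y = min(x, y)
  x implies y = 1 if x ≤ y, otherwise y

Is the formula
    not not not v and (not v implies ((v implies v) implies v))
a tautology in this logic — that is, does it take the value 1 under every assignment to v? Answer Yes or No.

Counterexample: take v = 0.
not v = not 0 = 1
not not v = not 1 = 0
not not not v = not 0 = 1
not v = not 0 = 1
v implies v = 0 implies 0 = 1
(v implies v) implies v = 1 implies 0 = 0
not v implies ((v implies v) implies v) = 1 implies 0 = 0
not not not v and (not v implies ((v implies v) implies v)) = 1 and 0 = 0
This gives 0 ≠ 1.

No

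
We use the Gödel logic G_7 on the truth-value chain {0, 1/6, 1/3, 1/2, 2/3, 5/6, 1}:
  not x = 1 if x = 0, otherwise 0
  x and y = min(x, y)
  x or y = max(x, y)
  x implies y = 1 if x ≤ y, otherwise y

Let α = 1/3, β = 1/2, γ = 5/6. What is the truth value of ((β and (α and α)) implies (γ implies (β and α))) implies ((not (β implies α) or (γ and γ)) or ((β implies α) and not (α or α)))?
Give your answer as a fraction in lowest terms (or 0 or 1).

5/6

α and α = 1/3 and 1/3 = 1/3
β and (α and α) = 1/2 and 1/3 = 1/3
β and α = 1/2 and 1/3 = 1/3
γ implies (β and α) = 5/6 implies 1/3 = 1/3
(β and (α and α)) implies (γ implies (β and α)) = 1/3 implies 1/3 = 1
β implies α = 1/2 implies 1/3 = 1/3
not (β implies α) = not 1/3 = 0
γ and γ = 5/6 and 5/6 = 5/6
not (β implies α) or (γ and γ) = 0 or 5/6 = 5/6
β implies α = 1/2 implies 1/3 = 1/3
α or α = 1/3 or 1/3 = 1/3
not (α or α) = not 1/3 = 0
(β implies α) and not (α or α) = 1/3 and 0 = 0
(not (β implies α) or (γ and γ)) or ((β implies α) and not (α or α)) = 5/6 or 0 = 5/6
((β and (α and α)) implies (γ implies (β and α))) implies ((not (β implies α) or (γ and γ)) or ((β implies α) and not (α or α))) = 1 implies 5/6 = 5/6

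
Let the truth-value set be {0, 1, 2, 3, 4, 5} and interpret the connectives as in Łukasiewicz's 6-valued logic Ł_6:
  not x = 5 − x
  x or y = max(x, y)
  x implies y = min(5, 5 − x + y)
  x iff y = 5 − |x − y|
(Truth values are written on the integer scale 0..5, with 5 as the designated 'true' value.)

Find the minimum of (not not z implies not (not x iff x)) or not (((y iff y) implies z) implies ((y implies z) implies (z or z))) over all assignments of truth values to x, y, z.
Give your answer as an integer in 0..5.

1

Take x = 2, y = 0, z = 5:
not z = not 5 = 0
not not z = not 0 = 5
not x = not 2 = 3
not x iff x = 3 iff 2 = 4
not (not x iff x) = not 4 = 1
not not z implies not (not x iff x) = 5 implies 1 = 1
y iff y = 0 iff 0 = 5
(y iff y) implies z = 5 implies 5 = 5
y implies z = 0 implies 5 = 5
z or z = 5 or 5 = 5
(y implies z) implies (z or z) = 5 implies 5 = 5
((y iff y) implies z) implies ((y implies z) implies (z or z)) = 5 implies 5 = 5
not (((y iff y) implies z) implies ((y implies z) implies (z or z))) = not 5 = 0
(not not z implies not (not x iff x)) or not (((y iff y) implies z) implies ((y implies z) implies (z or z))) = 1 or 0 = 1
No assignment yields a value below 1, so this is the minimum.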